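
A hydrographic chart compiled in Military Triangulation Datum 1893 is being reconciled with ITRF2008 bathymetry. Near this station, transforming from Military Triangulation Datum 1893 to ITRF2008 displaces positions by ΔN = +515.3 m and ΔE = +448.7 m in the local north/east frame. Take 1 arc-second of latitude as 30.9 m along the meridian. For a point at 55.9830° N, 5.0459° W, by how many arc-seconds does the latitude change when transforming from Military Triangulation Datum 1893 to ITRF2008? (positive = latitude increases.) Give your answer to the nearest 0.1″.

Δφ = 16.7″

1″ of latitude = 30.90 m, so Δφ = 515.3 / 30.90 = 16.676″.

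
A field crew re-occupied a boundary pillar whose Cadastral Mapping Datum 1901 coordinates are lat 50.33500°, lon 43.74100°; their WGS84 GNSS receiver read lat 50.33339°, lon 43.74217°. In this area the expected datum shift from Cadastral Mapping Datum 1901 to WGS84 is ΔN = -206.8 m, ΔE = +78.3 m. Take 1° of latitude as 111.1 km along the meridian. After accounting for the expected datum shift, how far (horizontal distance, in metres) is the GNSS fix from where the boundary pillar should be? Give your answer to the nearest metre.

28 m

Observed coordinate differences: Δφ = -0.00161°, Δλ = +0.00117°.
Converting to metres (1° lat = 111100 m, cos φ = 0.638298): observed ΔN = -178.9 m, observed ΔE = 83.0 m.
Subtracting the expected shift leaves a residual of -178.9 − (-206.8) = 27.9 m north and 83.0 − (78.3) = 4.7 m east.
Residual distance = √(27.9² + 4.7²) = 28.3 m.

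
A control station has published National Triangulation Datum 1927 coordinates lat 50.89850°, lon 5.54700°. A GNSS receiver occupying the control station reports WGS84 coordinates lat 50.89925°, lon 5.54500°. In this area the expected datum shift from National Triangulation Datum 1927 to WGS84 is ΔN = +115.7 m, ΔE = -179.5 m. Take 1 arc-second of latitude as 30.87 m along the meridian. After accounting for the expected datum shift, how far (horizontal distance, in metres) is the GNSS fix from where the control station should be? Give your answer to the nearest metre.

51 m

Observed coordinate differences: Δφ = +0.00075°, Δλ = -0.00200°.
Converting to metres (1° lat = 111132 m, cos φ = 0.630696): observed ΔN = 83.3 m, observed ΔE = -140.2 m.
Subtracting the expected shift leaves a residual of 83.3 − (115.7) = -32.4 m north and -140.2 − (-179.5) = 39.3 m east.
Residual distance = √((-32.4)² + 39.3²) = 50.9 m.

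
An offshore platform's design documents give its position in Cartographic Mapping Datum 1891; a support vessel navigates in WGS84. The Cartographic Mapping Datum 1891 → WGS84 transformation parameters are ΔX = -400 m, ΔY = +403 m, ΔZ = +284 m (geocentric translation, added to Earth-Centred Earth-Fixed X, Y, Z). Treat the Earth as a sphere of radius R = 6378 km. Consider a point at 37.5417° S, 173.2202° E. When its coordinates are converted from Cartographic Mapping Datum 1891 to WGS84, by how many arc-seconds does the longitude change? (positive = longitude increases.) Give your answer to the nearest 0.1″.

sin φ = -0.609339, cos φ = 0.792910, sin λ = 0.118054, cos λ = -0.993007.
East component: ΔE = −sin λ·ΔX + cos λ·ΔY = −(0.118054)(-400) + (-0.993007)(403) = -352.96 m.
1° of latitude spans πR/180 = 111317 m; at latitude φ, 1° of longitude spans that × cos φ = 88264.4 m, so Δλ = -352.96 / 88264.4 × 3600 = -14.396″.

Δλ = -14.4″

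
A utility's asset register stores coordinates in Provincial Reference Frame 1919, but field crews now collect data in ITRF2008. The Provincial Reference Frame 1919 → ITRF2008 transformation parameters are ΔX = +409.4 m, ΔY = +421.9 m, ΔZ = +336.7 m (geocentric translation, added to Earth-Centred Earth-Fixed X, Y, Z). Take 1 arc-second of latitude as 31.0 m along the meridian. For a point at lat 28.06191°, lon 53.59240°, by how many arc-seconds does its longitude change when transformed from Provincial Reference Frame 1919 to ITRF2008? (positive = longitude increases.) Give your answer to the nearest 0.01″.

sin φ = 0.470425, cos φ = 0.882440, sin λ = 0.804815, cos λ = 0.593526.
East component: ΔE = −sin λ·ΔX + cos λ·ΔY = −(0.804815)(409.4) + (0.593526)(421.9) = -79.08 m.
1° of latitude spans 3600 × 31.00 = 111600 m; at latitude φ, 1° of longitude spans that × cos φ = 98480.3 m, so Δλ = -79.08 / 98480.3 × 3600 = -2.891″.

Δλ = -2.89″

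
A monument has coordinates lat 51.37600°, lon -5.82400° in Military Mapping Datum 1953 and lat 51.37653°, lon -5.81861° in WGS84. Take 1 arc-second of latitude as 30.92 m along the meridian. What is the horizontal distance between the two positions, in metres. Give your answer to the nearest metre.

Δφ = 51.37653° − 51.37600° = +0.00053°; Δλ = -5.81861° − -5.82400° = +0.00539°.
1° of latitude = 3600 × 30.92 = 111312 m.
ΔN = Δφ × 111312 = 59.0 m; ΔE = Δλ × 111312 × cos(51.37600°) = +0.00539 × 111312 × 0.624207 = 374.5 m.
Distance = √(ΔE² + ΔN²) = √(374.5² + 59.0²) = 379.1 m.

379 m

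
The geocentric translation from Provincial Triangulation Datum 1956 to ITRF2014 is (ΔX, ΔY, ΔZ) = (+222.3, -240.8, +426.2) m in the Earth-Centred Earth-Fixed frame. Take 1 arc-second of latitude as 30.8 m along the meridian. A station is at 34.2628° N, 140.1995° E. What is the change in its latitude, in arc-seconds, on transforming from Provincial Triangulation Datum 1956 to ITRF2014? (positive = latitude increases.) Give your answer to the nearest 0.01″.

sin φ = 0.562990, cos φ = 0.826464, sin λ = 0.640116, cos λ = -0.768278.
North component: ΔN = −sin φ cos λ·ΔX − sin φ sin λ·ΔY + cos φ·ΔZ = −(0.562990)(-0.768278)(222.3) − (0.562990)(0.640116)(-240.8) + (0.826464)(426.2) = 535.17 m.
1° of latitude spans 3600 × 30.80 = 110880 m, so Δφ = 535.17 / 110880 × 3600 = 17.376″.

Δφ = 17.38″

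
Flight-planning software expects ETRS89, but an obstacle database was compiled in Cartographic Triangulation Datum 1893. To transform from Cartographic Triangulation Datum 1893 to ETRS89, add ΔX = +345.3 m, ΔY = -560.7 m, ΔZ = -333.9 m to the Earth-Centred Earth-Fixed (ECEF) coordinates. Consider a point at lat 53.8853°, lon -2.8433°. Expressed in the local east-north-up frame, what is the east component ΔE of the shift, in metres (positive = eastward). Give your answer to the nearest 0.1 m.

The local east axis at (φ, λ) is (−sin λ, cos λ, 0), so ΔE = −sin(-2.8433°)·345.3 + cos(-2.8433°)·(-560.7) = -542.88 m.

ΔE = -542.9 m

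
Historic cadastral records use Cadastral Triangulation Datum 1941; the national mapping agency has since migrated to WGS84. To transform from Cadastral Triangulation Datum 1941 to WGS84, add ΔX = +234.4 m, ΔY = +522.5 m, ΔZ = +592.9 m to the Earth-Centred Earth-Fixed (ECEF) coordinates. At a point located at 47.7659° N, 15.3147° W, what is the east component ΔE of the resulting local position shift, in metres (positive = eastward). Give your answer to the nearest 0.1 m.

At φ = 47.7659°, λ = -15.3147°: sin φ = 0.740405, cos φ = 0.672161, sin λ = -0.264121, cos λ = 0.964490.
ΔE = −sin λ·ΔX + cos λ·ΔY = −(-0.264121)·(234.4) + (0.964490)·(522.5) = 565.86 m.

ΔE = 565.9 m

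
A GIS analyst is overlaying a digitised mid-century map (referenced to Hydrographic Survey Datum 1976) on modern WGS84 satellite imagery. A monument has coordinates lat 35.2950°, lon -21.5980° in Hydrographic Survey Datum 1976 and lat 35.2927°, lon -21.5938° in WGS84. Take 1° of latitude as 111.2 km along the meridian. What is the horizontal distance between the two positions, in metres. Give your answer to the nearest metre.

Δφ = 35.2927° − 35.2950° = -0.0023°; Δλ = -21.5938° − -21.5980° = +0.0042°.
ΔN = Δφ × 111200 = -255.8 m; ΔE = Δλ × 111200 × cos(35.2950°) = +0.0042 × 111200 × 0.816188 = 381.2 m.
Distance = √(ΔE² + ΔN²) = √(381.2² + (-255.8)²) = 459.0 m.

459 m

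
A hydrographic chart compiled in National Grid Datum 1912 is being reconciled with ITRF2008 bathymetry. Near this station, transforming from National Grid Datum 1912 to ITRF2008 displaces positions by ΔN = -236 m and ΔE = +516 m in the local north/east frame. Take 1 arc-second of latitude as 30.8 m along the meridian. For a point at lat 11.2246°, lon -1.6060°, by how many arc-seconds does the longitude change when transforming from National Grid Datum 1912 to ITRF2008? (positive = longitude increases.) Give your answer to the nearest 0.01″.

Δλ = 17.08″

At latitude 11.2246°, cos φ = 0.980872.
1″ of longitude at this latitude = 30.80 × cos φ = 30.2108 m, so Δλ = 516.0 / 30.2108 = 17.080″.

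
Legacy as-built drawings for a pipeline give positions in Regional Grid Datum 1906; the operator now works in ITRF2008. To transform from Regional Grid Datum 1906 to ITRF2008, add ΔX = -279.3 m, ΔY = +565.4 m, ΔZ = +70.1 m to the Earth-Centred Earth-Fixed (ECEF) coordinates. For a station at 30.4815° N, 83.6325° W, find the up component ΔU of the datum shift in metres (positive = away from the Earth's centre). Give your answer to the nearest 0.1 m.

At φ = 30.4815°, λ = -83.6325°: sin φ = 0.507260, cos φ = 0.861793, sin λ = -0.993831, cos λ = 0.110905.
ΔU = cos φ cos λ·ΔX + cos φ sin λ·ΔY + sin φ·ΔZ = (0.861793)(0.110905)(-279.3) + (0.861793)(-0.993831)(565.4) + (0.507260)(70.1) = -475.39 m.

ΔU = -475.4 m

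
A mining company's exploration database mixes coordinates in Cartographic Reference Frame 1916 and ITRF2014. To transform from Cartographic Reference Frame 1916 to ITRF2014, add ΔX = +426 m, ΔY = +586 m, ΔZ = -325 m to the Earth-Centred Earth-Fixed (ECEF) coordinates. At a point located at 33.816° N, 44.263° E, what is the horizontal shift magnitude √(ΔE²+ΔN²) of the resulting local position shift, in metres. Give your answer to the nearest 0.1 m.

At φ = 33.816°, λ = 44.263°: sin φ = 0.556528, cos φ = 0.830829, sin λ = 0.697953, cos λ = 0.716144.
ΔE = −sin λ·ΔX + cos λ·ΔY = −(0.697953)·(426) + (0.716144)·(586) = 122.33 m.
ΔN = −sin φ cos λ·ΔX − sin φ sin λ·ΔY + cos φ·ΔZ = −(0.556528)(0.716144)(426) − (0.556528)(0.697953)(586) + (0.830829)(-325) = -667.42 m.
Horizontal magnitude = √(ΔE² + ΔN²) = √(122.33² + (-667.42)²) = 678.54 m.

678.5 m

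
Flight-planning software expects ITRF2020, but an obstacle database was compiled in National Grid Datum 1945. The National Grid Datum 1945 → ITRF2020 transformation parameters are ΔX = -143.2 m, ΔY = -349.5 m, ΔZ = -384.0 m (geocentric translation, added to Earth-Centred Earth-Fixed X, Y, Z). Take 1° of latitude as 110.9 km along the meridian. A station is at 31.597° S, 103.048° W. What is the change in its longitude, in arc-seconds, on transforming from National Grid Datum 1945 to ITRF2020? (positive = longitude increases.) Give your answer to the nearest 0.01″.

sin φ = -0.523941, cos φ = 0.851754, sin λ = -0.974181, cos λ = -0.225767.
East component: ΔE = −sin λ·ΔX + cos λ·ΔY = −(-0.974181)(-143.2) + (-0.225767)(-349.5) = -60.60 m.
1° of latitude spans 110900 m; at latitude φ, 1° of longitude spans that × cos φ = 94459.6 m, so Δλ = -60.60 / 94459.6 × 3600 = -2.309″.

Δλ = -2.31″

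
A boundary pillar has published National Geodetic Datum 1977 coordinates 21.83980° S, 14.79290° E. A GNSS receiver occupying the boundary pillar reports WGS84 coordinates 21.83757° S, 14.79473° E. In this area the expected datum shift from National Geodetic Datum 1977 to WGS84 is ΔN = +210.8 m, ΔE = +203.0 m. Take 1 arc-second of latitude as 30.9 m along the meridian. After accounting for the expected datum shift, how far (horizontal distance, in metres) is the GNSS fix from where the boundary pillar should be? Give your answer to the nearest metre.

40 m

Observed coordinate differences: Δφ = +0.00223°, Δλ = +0.00183°.
Converting to metres (1° lat = 111240 m, cos φ = 0.928228): observed ΔN = 248.1 m, observed ΔE = 189.0 m.
Subtracting the expected shift leaves a residual of 248.1 − (210.8) = 37.3 m north and 189.0 − (203.0) = -14.0 m east.
Residual distance = √(37.3² + (-14.0)²) = 39.8 m.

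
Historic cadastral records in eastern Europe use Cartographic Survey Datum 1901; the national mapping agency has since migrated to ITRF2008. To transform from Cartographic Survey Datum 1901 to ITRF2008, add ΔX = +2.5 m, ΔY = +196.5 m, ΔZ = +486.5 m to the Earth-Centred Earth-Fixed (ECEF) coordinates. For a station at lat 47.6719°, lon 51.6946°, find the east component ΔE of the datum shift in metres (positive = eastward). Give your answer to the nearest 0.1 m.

ΔE = 119.8 m

At φ = 47.6719°, λ = 51.6946°: sin φ = 0.739301, cos φ = 0.673375, sin λ = 0.784718, cos λ = 0.619853.
ΔE = −sin λ·ΔX + cos λ·ΔY = −(0.784718)·(2.5) + (0.619853)·(196.5) = 119.84 m.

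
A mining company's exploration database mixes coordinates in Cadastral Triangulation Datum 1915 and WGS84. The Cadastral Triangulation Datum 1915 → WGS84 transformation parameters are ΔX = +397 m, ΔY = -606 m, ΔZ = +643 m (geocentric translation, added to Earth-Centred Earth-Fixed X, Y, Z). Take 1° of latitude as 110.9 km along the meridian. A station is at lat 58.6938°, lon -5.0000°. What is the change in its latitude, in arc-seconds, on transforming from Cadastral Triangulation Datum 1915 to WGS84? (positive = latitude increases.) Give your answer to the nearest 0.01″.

Δφ = -1.59″

sin φ = 0.854403, cos φ = 0.519612, sin λ = -0.087156, cos λ = 0.996195.
North component: ΔN = −sin φ cos λ·ΔX − sin φ sin λ·ΔY + cos φ·ΔZ = −(0.854403)(0.996195)(397) − (0.854403)(-0.087156)(-606) + (0.519612)(643) = -48.92 m.
1° of latitude spans 110900 m, so Δφ = -48.92 / 110900 × 3600 = -1.588″.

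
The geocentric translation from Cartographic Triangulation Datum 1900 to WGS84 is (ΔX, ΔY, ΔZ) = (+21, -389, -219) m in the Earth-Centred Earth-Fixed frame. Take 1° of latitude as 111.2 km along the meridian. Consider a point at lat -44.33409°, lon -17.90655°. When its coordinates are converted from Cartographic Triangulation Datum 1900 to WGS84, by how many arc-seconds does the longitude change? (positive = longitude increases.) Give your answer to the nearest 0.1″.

sin φ = -0.698841, cos φ = 0.715277, sin λ = -0.307465, cos λ = 0.951559.
East component: ΔE = −sin λ·ΔX + cos λ·ΔY = −(-0.307465)(21) + (0.951559)(-389) = -363.70 m.
1° of latitude spans 111200 m; at latitude φ, 1° of longitude spans that × cos φ = 79538.8 m, so Δλ = -363.70 / 79538.8 × 3600 = -16.461″.

Δλ = -16.5″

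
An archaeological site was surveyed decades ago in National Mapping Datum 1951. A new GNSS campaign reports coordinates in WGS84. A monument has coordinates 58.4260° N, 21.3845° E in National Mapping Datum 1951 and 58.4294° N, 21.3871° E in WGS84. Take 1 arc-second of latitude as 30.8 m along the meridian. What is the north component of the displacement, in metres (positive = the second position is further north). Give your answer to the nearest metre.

Δφ = 58.4294° − 58.4260° = +0.0034°; Δλ = 21.3871° − 21.3845° = +0.0026°.
1° of latitude = 3600 × 30.80 = 110880 m.
ΔN = Δφ × 110880 = 377.0 m; ΔE = Δλ × 110880 × cos(58.4260°) = +0.0026 × 110880 × 0.523599 = 150.9 m.

ΔN = 377 m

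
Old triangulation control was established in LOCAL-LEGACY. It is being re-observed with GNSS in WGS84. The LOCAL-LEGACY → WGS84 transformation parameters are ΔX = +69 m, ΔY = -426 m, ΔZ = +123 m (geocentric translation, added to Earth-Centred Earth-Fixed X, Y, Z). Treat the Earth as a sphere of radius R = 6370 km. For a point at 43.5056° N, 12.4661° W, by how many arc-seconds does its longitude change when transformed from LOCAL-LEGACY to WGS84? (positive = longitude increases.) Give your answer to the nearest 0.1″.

Δλ = -17.9″

sin φ = 0.688425, cos φ = 0.725307, sin λ = -0.215862, cos λ = 0.976424.
East component: ΔE = −sin λ·ΔX + cos λ·ΔY = −(-0.215862)(69) + (0.976424)(-426) = -401.06 m.
1° of latitude spans πR/180 = 111177 m; at latitude φ, 1° of longitude spans that × cos φ = 80637.8 m, so Δλ = -401.06 / 80637.8 × 3600 = -17.905″.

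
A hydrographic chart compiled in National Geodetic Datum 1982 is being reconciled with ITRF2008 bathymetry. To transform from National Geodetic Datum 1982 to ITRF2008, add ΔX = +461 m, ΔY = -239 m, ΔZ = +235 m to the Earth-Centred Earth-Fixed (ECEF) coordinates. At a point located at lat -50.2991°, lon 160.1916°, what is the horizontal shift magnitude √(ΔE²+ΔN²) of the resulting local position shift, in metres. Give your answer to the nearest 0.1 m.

The local east axis at (φ, λ) is (−sin λ, cos λ, 0), so ΔE = −sin(160.1916°)·461 + cos(160.1916°)·(-239) = 68.64 m.
The local north axis is (−sin φ cos λ, −sin φ sin λ, cos φ), giving ΔN = -333.702 − 62.314 + 150.113 = -245.90 m.
Horizontal magnitude = √(ΔE² + ΔN²) = √(68.64² + (-245.90)²) = 255.30 m.

255.3 m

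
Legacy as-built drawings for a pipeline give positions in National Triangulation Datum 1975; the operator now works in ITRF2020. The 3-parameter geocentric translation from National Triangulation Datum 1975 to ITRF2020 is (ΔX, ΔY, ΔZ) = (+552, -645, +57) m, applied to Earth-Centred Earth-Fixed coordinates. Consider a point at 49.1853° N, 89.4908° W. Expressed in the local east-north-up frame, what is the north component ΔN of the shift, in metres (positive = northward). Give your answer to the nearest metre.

ΔN = -455 m

At φ = 49.1853°, λ = -89.4908°: sin φ = 0.756827, cos φ = 0.653615, sin λ = -0.999961, cos λ = 0.008887.
ΔN = −sin φ cos λ·ΔX − sin φ sin λ·ΔY + cos φ·ΔZ = −(0.756827)(0.008887)(552) − (0.756827)(-0.999961)(-645) + (0.653615)(57) = -454.59 m.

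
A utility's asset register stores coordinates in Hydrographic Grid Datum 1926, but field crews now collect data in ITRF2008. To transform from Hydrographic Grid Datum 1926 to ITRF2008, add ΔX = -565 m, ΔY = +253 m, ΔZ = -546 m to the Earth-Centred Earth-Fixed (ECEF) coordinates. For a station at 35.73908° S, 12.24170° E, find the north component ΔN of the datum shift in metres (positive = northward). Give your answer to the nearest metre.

ΔN = -734 m

The local north axis is (−sin φ cos λ, −sin φ sin λ, cos φ), giving ΔN = -322.510 + 31.334 − 443.180 = -734.36 m.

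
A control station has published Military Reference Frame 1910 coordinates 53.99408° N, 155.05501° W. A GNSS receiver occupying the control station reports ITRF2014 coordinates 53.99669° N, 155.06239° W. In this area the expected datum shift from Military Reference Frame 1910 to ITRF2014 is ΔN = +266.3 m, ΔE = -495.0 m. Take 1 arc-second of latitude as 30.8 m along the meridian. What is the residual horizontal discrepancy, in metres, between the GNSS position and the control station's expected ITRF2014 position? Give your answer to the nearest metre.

27 m

Observed coordinate differences: Δφ = +0.00261°, Δλ = -0.00738°.
Converting to metres (1° lat = 110880 m, cos φ = 0.587869): observed ΔN = 289.4 m, observed ΔE = -481.0 m.
Subtracting the expected shift leaves a residual of 289.4 − (266.3) = 23.1 m north and -481.0 − (-495.0) = 14.0 m east.
Residual distance = √(23.1² + 14.0²) = 27.0 m.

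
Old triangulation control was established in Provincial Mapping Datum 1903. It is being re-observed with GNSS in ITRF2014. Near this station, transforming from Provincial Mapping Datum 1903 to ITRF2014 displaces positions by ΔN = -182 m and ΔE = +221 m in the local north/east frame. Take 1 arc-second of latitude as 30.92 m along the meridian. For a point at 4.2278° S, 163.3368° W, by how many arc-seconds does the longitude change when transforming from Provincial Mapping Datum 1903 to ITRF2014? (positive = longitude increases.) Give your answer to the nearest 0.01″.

At latitude -4.2278°, cos φ = 0.997279.
1″ of longitude at this latitude = 30.92 × cos φ = 30.8359 m, so Δλ = 221.0 / 30.8359 = 7.167″.

Δλ = 7.17″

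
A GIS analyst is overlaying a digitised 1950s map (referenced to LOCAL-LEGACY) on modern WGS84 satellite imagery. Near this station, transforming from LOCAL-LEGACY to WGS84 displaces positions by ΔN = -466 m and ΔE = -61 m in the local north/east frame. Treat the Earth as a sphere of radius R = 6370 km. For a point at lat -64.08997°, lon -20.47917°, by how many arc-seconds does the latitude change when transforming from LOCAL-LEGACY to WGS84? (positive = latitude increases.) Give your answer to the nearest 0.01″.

On a sphere of radius R, 1 rad of latitude = R, so Δφ = ΔN / R = -466.0 / 6370000 = -7.3155e-05 rad = -15.089″.

Δφ = -15.09″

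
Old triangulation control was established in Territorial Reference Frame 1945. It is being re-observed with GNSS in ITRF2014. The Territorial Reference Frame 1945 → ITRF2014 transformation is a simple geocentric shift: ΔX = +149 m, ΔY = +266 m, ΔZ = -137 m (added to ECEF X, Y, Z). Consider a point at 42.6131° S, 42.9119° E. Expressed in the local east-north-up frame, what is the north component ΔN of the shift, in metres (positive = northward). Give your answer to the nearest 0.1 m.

The local north axis is (−sin φ cos λ, −sin φ sin λ, cos φ), giving ΔN = 73.884 + 122.621 − 100.824 = 95.68 m.

ΔN = 95.7 m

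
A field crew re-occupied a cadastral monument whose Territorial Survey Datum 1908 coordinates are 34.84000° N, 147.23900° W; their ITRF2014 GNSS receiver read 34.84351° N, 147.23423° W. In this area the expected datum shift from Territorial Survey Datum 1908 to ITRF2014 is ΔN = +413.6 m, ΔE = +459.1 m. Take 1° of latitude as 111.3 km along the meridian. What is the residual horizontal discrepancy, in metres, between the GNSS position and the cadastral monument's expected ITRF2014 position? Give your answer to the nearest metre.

33 m

Observed coordinate differences: Δφ = +0.00351°, Δλ = +0.00477°.
Converting to metres (1° lat = 111300 m, cos φ = 0.820751): observed ΔN = 390.7 m, observed ΔE = 435.7 m.
Subtracting the expected shift leaves a residual of 390.7 − (413.6) = -22.9 m north and 435.7 − (459.1) = -23.4 m east.
Residual distance = √((-22.9)² + (-23.4)²) = 32.7 m.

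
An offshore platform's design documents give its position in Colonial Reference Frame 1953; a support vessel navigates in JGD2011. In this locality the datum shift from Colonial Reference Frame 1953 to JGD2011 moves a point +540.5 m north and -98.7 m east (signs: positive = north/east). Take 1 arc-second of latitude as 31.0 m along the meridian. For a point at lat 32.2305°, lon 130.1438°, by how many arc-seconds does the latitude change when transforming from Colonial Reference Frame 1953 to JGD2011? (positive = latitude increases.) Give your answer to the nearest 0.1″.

Δφ = 17.4″

1″ of latitude = 31.00 m, so Δφ = 540.5 / 31.00 = 17.435″.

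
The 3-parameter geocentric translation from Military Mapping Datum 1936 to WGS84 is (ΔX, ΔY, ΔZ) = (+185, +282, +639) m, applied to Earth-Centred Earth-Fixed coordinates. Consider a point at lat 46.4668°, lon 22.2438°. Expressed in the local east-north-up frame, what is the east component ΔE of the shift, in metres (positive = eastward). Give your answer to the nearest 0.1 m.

The local east axis at (φ, λ) is (−sin λ, cos λ, 0), so ΔE = −sin(22.2438°)·185 + cos(22.2438°)·282 = 190.98 m.

ΔE = 191.0 m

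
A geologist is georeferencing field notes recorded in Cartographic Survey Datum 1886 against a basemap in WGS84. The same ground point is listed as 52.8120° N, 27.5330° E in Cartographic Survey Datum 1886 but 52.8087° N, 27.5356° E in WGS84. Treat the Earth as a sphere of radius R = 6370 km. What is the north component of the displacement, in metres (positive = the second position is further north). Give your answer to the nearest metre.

ΔN = -367 m

Δφ = 52.8087° − 52.8120° = -0.0033°; Δλ = 27.5356° − 27.5330° = +0.0026°.
1° along a meridian = πR/180 = 111177 m.
ΔN = Δφ × 111177 = -366.9 m; ΔE = Δλ × 111177 × cos(52.8120°) = +0.0026 × 111177 × 0.604432 = 174.7 m.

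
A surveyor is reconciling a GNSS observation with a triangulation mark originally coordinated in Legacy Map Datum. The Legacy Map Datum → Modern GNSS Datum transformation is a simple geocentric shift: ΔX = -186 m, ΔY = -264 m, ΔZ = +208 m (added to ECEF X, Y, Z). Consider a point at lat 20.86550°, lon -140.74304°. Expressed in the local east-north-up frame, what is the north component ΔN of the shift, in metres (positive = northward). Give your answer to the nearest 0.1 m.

ΔN = 83.6 m

The local north axis is (−sin φ cos λ, −sin φ sin λ, cos φ), giving ΔN = -51.297 − 59.502 + 194.359 = 83.56 m.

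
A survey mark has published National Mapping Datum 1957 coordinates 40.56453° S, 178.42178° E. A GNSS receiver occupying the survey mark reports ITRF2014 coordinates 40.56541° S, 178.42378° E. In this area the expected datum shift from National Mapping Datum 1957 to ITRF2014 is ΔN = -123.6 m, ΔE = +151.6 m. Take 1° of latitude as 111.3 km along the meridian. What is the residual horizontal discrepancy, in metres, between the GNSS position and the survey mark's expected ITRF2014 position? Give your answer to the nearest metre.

Observed coordinate differences: Δφ = -0.00088°, Δλ = +0.00200°.
Converting to metres (1° lat = 111300 m, cos φ = 0.759674): observed ΔN = -97.9 m, observed ΔE = 169.1 m.
Subtracting the expected shift leaves a residual of -97.9 − (-123.6) = 25.7 m north and 169.1 − (151.6) = 17.5 m east.
Residual distance = √(25.7² + 17.5²) = 31.1 m.

31 m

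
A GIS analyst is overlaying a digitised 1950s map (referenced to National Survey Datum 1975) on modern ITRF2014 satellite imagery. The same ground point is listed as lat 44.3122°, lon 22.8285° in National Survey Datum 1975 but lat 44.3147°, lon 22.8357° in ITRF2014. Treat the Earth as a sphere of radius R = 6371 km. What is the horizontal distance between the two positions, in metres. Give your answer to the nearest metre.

Δφ = 44.3147° − 44.3122° = +0.0025°; Δλ = 22.8357° − 22.8285° = +0.0072°.
1° along a meridian = πR/180 = 111195 m.
ΔN = Δφ × 111195 = 278.0 m; ΔE = Δλ × 111195 × cos(44.3122°) = +0.0072 × 111195 × 0.715544 = 572.9 m.
Distance = √(ΔE² + ΔN²) = √(572.9² + 278.0²) = 636.8 m.

637 m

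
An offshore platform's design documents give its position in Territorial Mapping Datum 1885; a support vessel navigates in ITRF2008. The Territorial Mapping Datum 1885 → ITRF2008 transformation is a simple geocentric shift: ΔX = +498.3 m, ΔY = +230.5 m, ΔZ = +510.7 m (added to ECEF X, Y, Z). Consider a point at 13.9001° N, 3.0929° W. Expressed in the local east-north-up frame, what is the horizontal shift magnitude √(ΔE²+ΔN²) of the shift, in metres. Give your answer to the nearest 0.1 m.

At φ = 13.9001°, λ = -3.0929°: sin φ = 0.240230, cos φ = 0.970716, sin λ = -0.053955, cos λ = 0.998543.
ΔE = −sin λ·ΔX + cos λ·ΔY = −(-0.053955)·(498.3) + (0.998543)·(230.5) = 257.05 m.
ΔN = −sin φ cos λ·ΔX − sin φ sin λ·ΔY + cos φ·ΔZ = −(0.240230)(0.998543)(498.3) − (0.240230)(-0.053955)(230.5) + (0.970716)(510.7) = 379.20 m.
Horizontal magnitude = √(ΔE² + ΔN²) = √(257.05² + 379.20²) = 458.11 m.

458.1 m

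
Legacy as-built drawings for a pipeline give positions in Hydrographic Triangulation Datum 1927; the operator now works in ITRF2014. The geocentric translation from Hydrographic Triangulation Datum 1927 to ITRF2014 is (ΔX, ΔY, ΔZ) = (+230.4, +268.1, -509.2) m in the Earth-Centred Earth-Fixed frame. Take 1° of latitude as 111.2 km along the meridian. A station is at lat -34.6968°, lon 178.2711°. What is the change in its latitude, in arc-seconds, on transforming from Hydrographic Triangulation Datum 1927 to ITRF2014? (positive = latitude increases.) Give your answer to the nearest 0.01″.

Δφ = -17.65″

sin φ = -0.569234, cos φ = 0.822176, sin λ = 0.030170, cos λ = -0.999545.
North component: ΔN = −sin φ cos λ·ΔX − sin φ sin λ·ΔY + cos φ·ΔZ = −(-0.569234)(-0.999545)(230.4) − (-0.569234)(0.030170)(268.1) + (0.822176)(-509.2) = -545.14 m.
1° of latitude spans 111200 m, so Δφ = -545.14 / 111200 × 3600 = -17.648″.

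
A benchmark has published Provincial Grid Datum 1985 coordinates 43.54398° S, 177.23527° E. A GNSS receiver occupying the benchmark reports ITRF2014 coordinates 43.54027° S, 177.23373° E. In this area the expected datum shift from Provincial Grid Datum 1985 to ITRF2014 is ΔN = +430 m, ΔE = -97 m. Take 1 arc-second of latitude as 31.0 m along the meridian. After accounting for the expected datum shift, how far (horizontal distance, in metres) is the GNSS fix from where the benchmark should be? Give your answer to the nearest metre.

Observed coordinate differences: Δφ = +0.00371°, Δλ = -0.00154°.
Converting to metres (1° lat = 111600 m, cos φ = 0.724846): observed ΔN = 414.0 m, observed ΔE = -124.6 m.
Subtracting the expected shift leaves a residual of 414.0 − (430) = -16.0 m north and -124.6 − (-97) = -27.6 m east.
Residual distance = √((-16.0)² + (-27.6)²) = 31.9 m.

32 m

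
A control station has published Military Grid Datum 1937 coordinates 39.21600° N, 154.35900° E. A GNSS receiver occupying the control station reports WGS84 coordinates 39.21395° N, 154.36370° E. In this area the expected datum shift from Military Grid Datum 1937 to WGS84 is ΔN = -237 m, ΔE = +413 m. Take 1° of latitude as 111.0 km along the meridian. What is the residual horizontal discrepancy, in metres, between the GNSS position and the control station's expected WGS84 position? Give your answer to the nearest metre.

Observed coordinate differences: Δφ = -0.00205°, Δλ = +0.00470°.
Converting to metres (1° lat = 111000 m, cos φ = 0.774768): observed ΔN = -227.6 m, observed ΔE = 404.2 m.
Subtracting the expected shift leaves a residual of -227.6 − (-237) = 9.4 m north and 404.2 − (413) = -8.8 m east.
Residual distance = √(9.4² + (-8.8)²) = 12.9 m.

13 m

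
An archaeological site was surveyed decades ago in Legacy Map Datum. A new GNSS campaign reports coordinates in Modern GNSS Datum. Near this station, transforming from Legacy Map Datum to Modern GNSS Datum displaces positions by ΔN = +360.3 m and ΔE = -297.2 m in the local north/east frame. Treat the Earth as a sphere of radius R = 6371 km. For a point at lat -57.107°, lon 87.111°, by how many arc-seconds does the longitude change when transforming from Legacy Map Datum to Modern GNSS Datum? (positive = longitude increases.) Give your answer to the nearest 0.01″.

At latitude -57.107°, cos φ = 0.543072.
One radian of longitude at latitude φ spans R cos φ, so Δλ = ΔE / (R cos φ) = -297.2 / (6371000 × 0.543072) = -8.5898e-05 rad = -17.718″.

Δλ = -17.72″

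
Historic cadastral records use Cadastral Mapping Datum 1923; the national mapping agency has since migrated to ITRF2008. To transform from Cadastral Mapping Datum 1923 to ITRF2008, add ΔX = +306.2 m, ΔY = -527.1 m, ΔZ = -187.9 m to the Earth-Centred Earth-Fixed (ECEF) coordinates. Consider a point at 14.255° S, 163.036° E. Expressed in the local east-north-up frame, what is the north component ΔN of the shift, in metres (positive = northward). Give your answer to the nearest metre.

ΔN = -292 m

At φ = -14.255°, λ = 163.036°: sin φ = -0.246238, cos φ = 0.969209, sin λ = 0.291771, cos λ = -0.956488.
ΔN = −sin φ cos λ·ΔX − sin φ sin λ·ΔY + cos φ·ΔZ = −(-0.246238)(-0.956488)(306.2) − (-0.246238)(0.291771)(-527.1) + (0.969209)(-187.9) = -292.10 m.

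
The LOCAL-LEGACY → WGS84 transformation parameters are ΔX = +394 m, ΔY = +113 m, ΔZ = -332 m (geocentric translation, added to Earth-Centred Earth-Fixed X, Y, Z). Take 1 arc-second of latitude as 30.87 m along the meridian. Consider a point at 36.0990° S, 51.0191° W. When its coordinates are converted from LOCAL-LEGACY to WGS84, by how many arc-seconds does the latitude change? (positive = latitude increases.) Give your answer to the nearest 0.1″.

Δφ = -5.6″

sin φ = -0.589182, cos φ = 0.808000, sin λ = -0.777356, cos λ = 0.629061.
North component: ΔN = −sin φ cos λ·ΔX − sin φ sin λ·ΔY + cos φ·ΔZ = −(-0.589182)(0.629061)(394) − (-0.589182)(-0.777356)(113) + (0.808000)(-332) = -173.98 m.
1° of latitude spans 3600 × 30.87 = 111132 m, so Δφ = -173.98 / 111132 × 3600 = -5.636″.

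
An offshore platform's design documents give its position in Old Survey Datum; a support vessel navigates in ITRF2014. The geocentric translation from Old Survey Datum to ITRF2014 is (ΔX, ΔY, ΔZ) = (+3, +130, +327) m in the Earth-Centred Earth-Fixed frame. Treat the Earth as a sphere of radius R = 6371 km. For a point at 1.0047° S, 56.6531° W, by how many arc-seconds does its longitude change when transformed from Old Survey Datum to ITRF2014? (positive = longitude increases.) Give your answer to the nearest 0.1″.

sin φ = -0.017534, cos φ = 0.999846, sin λ = -0.835358, cos λ = 0.549707.
East component: ΔE = −sin λ·ΔX + cos λ·ΔY = −(-0.835358)(3) + (0.549707)(130) = 73.97 m.
1° of latitude spans πR/180 = 111195 m; at latitude φ, 1° of longitude spans that × cos φ = 111177.8 m, so Δλ = 73.97 / 111177.8 × 3600 = 2.395″.

Δλ = 2.4″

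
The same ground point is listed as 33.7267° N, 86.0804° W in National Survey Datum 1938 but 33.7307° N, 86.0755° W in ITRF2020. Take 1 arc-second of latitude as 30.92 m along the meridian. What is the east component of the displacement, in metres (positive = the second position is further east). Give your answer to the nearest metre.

ΔE = 454 m

Δφ = 33.7307° − 33.7267° = +0.0040°; Δλ = -86.0755° − -86.0804° = +0.0049°.
1° of latitude = 3600 × 30.92 = 111312 m.
ΔN = Δφ × 111312 = 445.2 m; ΔE = Δλ × 111312 × cos(33.7267°) = +0.0049 × 111312 × 0.831695 = 453.6 m.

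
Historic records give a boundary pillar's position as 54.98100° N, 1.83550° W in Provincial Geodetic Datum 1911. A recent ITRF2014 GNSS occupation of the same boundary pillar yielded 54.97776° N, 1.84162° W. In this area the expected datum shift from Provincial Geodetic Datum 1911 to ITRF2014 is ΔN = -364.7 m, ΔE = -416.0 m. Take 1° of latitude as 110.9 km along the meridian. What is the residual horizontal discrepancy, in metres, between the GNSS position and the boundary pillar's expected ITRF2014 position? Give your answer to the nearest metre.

Observed coordinate differences: Δφ = -0.00324°, Δλ = -0.00612°.
Converting to metres (1° lat = 110900 m, cos φ = 0.573848): observed ΔN = -359.3 m, observed ΔE = -389.5 m.
Subtracting the expected shift leaves a residual of -359.3 − (-364.7) = 5.4 m north and -389.5 − (-416.0) = 26.5 m east.
Residual distance = √(5.4² + 26.5²) = 27.1 m.

27 m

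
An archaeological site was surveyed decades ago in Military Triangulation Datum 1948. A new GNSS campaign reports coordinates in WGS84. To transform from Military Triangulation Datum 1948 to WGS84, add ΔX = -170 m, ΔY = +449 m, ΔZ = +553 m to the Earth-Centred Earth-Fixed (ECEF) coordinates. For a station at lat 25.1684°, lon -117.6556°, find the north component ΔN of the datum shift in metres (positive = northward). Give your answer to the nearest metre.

ΔN = 636 m

At φ = 25.1684°, λ = -117.6556°: sin φ = 0.425280, cos φ = 0.905062, sin λ = -0.885754, cos λ = -0.464156.
ΔN = −sin φ cos λ·ΔX − sin φ sin λ·ΔY + cos φ·ΔZ = −(0.425280)(-0.464156)(-170) − (0.425280)(-0.885754)(449) + (0.905062)(553) = 636.08 m.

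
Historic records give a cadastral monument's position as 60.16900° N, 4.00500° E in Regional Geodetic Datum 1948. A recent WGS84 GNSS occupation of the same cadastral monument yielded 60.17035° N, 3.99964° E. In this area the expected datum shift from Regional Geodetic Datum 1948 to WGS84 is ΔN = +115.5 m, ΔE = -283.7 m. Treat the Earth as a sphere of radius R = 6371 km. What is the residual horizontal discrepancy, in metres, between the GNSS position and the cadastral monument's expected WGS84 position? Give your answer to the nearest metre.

Observed coordinate differences: Δφ = +0.00135°, Δλ = -0.00536°.
Converting to metres (1° lat = 111195 m, cos φ = 0.497443): observed ΔN = 150.1 m, observed ΔE = -296.5 m.
Subtracting the expected shift leaves a residual of 150.1 − (115.5) = 34.6 m north and -296.5 − (-283.7) = -12.8 m east.
Residual distance = √(34.6² + (-12.8)²) = 36.9 m.

37 m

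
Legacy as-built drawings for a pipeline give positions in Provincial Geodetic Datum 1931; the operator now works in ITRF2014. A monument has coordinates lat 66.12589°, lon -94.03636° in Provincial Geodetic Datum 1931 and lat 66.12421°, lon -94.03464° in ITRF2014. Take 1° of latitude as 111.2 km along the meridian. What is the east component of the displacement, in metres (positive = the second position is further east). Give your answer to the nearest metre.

Δφ = 66.12421° − 66.12589° = -0.00168°; Δλ = -94.03464° − -94.03636° = +0.00172°.
ΔN = Δφ × 111200 = -186.8 m; ΔE = Δλ × 111200 × cos(66.12589°) = +0.00172 × 111200 × 0.404728 = 77.4 m.

ΔE = 77 m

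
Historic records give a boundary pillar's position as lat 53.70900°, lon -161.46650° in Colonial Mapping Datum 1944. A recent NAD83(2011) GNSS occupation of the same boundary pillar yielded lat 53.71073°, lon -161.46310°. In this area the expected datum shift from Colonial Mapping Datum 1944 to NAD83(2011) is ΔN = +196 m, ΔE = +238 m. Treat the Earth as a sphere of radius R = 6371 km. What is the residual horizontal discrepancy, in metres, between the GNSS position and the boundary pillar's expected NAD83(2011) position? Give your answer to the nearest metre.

15 m

Observed coordinate differences: Δφ = +0.00173°, Δλ = +0.00340°.
Converting to metres (1° lat = 111195 m, cos φ = 0.591887): observed ΔN = 192.4 m, observed ΔE = 223.8 m.
Subtracting the expected shift leaves a residual of 192.4 − (196) = -3.6 m north and 223.8 − (238) = -14.2 m east.
Residual distance = √((-3.6)² + (-14.2)²) = 14.7 m.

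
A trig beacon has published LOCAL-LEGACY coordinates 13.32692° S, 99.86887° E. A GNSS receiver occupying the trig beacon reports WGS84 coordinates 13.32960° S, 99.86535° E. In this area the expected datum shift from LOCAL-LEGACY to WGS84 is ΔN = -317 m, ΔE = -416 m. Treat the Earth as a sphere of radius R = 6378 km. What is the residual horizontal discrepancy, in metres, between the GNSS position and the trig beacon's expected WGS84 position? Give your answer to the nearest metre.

39 m

Observed coordinate differences: Δφ = -0.00268°, Δλ = -0.00352°.
Converting to metres (1° lat = 111317 m, cos φ = 0.973071): observed ΔN = -298.3 m, observed ΔE = -381.3 m.
Subtracting the expected shift leaves a residual of -298.3 − (-317) = 18.7 m north and -381.3 − (-416) = 34.7 m east.
Residual distance = √(18.7² + 34.7²) = 39.4 m.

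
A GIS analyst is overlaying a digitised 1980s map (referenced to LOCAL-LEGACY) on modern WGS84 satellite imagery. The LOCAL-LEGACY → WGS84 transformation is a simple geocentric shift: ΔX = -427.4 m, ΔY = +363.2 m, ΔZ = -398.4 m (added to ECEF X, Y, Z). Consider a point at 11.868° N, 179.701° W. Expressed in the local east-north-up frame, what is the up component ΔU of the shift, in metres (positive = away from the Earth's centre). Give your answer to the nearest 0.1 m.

ΔU = 334.5 m

The local up (radial) axis is (cos φ cos λ, cos φ sin λ, sin φ), giving ΔU = 418.258 − 1.855 − 81.934 = 334.47 m.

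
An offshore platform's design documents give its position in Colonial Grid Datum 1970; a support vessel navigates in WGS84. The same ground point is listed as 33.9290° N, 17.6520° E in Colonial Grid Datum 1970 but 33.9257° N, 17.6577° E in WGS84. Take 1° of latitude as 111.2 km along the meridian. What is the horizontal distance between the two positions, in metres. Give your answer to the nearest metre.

Δφ = 33.9257° − 33.9290° = -0.0033°; Δλ = 17.6577° − 17.6520° = +0.0057°.
ΔN = Δφ × 111200 = -367.0 m; ΔE = Δλ × 111200 × cos(33.9290°) = +0.0057 × 111200 × 0.829730 = 525.9 m.
Distance = √(ΔE² + ΔN²) = √(525.9² + (-367.0)²) = 641.3 m.

641 m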